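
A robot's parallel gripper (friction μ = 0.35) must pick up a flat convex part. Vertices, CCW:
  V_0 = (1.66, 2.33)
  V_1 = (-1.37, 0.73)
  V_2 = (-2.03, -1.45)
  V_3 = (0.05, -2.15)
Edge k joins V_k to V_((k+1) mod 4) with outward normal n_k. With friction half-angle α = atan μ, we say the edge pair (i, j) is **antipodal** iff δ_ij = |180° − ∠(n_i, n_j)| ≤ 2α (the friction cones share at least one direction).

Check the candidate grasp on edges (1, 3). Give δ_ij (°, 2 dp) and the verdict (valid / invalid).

α = atan 0.35 = 19.29°;  2α = 38.58°
edge 1: e_1 = (-0.66, -2.18);  n_1 = (-0.9571, +0.2898)
edge 3: e_3 = (+1.61, +4.48);  n_3 = (+0.9411, -0.3382)
∠(n_1, n_3) = 177.08°
δ = |180° − 177.08°| = 2.92°
2.92° ≤ 2α = 38.58°  →  valid

δ = 2.92°, valid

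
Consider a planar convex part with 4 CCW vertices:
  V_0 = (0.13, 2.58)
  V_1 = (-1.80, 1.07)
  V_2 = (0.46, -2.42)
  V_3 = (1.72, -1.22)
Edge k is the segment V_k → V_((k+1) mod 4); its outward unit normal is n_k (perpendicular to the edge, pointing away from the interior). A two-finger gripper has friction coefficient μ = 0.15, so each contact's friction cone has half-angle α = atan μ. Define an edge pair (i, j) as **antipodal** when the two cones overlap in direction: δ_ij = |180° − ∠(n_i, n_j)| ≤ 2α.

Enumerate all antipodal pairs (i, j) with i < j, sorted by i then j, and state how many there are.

α = atan 0.15 = 8.53°;  2α = 17.06°
n_0 = (-0.6162, +0.7876)
n_1 = (-0.8394, -0.5436)
n_2 = (+0.6897, -0.7241)
n_3 = (+0.9225, +0.3860)
  (0,1): δ = 95.11°  ·
  (0,2): δ = 5.56°  ✓
  (0,3): δ = 74.67°  ·
  (1,2): δ = 79.32°  ·
  (1,3): δ = 10.22°  ✓
  (2,3): δ = 110.90°  ·
antipodal pairs: 2

count = 2; pairs: (0,2), (1,3)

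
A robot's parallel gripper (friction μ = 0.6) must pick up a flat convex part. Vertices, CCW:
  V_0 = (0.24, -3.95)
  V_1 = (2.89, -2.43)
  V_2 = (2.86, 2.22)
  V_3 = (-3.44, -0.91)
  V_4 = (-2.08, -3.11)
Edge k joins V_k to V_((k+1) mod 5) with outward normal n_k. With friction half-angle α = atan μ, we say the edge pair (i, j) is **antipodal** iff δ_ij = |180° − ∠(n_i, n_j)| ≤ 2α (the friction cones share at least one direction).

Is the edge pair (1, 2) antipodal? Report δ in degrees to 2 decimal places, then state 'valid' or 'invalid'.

δ = 63.95°, invalid

α = atan 0.6 = 30.96°;  2α = 61.93°
edge 1: e_1 = (-0.03, +4.65);  n_1 = (+1.0000, +0.0065)
edge 2: e_2 = (-6.30, -3.13);  n_2 = (-0.4449, +0.8956)
∠(n_1, n_2) = 116.05°
δ = |180° − 116.05°| = 63.95°
63.95° > 2α = 61.93°  →  invalid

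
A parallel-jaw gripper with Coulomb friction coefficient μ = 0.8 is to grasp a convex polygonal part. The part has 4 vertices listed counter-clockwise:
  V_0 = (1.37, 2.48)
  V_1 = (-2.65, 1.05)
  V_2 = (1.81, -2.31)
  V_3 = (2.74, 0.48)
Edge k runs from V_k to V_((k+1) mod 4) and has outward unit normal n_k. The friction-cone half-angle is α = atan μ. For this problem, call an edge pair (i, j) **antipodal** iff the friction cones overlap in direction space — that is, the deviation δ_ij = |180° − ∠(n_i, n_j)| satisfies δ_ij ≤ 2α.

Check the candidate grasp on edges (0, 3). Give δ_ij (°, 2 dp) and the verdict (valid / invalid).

δ = 104.83°, invalid

α = atan 0.8 = 38.66°;  2α = 77.32°
edge 0: e_0 = (-4.02, -1.43);  n_0 = (-0.3351, +0.9422)
edge 3: e_3 = (-1.37, +2.00);  n_3 = (+0.8250, +0.5651)
∠(n_0, n_3) = 75.17°
δ = |180° − 75.17°| = 104.83°
104.83° > 2α = 77.32°  →  invalid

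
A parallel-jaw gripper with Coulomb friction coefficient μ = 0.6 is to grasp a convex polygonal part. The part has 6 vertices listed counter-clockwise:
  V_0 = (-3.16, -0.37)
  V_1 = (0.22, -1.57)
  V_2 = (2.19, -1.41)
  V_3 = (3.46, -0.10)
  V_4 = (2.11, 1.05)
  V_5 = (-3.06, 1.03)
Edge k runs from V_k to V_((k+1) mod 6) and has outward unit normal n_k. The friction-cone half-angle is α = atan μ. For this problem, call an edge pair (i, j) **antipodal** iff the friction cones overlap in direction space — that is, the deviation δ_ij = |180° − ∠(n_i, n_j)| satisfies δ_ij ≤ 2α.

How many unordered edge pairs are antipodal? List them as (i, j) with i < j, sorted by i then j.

α = atan 0.6 = 30.96°;  2α = 61.93°
n_0 = (-0.3346, -0.9424)
n_1 = (+0.0810, -0.9967)
n_2 = (+0.7180, -0.6961)
n_3 = (+0.6485, +0.7612)
n_4 = (-0.0039, +1.0000)
n_5 = (-0.9975, +0.0712)
  (0,1): δ = 155.81°  ·
  (0,2): δ = 114.57°  ·
  (0,3): δ = 20.88°  ✓
  (0,4): δ = 19.77°  ✓
  (0,5): δ = 105.46°  ·
  (1,2): δ = 138.76°  ·
  (1,3): δ = 45.07°  ✓
  (1,4): δ = 4.42°  ✓
  (1,5): δ = 81.27°  ·
  (2,3): δ = 86.31°  ·
  (2,4): δ = 45.67°  ✓
  (2,5): δ = 40.03°  ✓
  (3,4): δ = 139.35°  ·
  (3,5): δ = 53.66°  ✓
  (4,5): δ = 94.31°  ·
antipodal pairs: 7

count = 7; pairs: (0,3), (0,4), (1,3), (1,4), (2,4), (2,5), (3,5)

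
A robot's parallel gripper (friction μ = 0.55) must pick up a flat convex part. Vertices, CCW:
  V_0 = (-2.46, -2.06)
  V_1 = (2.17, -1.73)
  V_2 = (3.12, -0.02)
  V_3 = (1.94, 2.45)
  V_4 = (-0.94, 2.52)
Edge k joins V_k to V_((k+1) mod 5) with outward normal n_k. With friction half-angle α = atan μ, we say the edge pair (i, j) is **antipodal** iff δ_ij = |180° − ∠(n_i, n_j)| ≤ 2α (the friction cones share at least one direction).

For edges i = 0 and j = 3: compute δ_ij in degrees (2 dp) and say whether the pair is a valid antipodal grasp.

δ = 5.47°, valid

α = atan 0.55 = 28.81°;  2α = 57.62°
edge 0: e_0 = (+4.63, +0.33);  n_0 = (+0.0711, -0.9975)
edge 3: e_3 = (-2.88, +0.07);  n_3 = (+0.0243, +0.9997)
∠(n_0, n_3) = 174.53°
δ = |180° − 174.53°| = 5.47°
5.47° ≤ 2α = 57.62°  →  valid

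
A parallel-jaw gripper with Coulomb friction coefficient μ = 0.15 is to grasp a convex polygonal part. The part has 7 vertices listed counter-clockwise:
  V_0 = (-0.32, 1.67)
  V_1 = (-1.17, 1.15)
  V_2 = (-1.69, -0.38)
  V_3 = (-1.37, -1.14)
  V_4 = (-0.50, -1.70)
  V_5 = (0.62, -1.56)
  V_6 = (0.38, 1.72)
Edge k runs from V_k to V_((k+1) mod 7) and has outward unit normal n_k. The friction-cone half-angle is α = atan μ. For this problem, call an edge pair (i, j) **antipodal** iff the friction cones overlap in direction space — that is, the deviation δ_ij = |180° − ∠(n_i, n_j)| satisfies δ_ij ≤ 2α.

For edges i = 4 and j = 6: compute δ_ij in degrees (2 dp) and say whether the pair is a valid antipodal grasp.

δ = 3.04°, valid

α = atan 0.15 = 8.53°;  2α = 17.06°
edge 4: e_4 = (+1.12, +0.14);  n_4 = (+0.1240, -0.9923)
edge 6: e_6 = (-0.70, -0.05);  n_6 = (-0.0712, +0.9975)
∠(n_4, n_6) = 176.96°
δ = |180° − 176.96°| = 3.04°
3.04° ≤ 2α = 17.06°  →  valid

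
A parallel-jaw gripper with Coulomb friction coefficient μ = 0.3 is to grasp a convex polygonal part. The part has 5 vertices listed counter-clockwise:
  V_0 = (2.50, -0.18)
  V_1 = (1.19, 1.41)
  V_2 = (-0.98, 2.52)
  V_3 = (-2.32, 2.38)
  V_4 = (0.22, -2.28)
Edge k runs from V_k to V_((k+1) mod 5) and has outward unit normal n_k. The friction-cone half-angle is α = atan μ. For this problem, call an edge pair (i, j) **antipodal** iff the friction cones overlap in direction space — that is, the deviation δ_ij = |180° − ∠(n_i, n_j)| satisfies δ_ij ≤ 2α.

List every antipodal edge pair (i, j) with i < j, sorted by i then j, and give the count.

α = atan 0.3 = 16.70°;  2α = 33.40°
n_0 = (+0.7718, +0.6359)
n_1 = (+0.4554, +0.8903)
n_2 = (-0.1039, +0.9946)
n_3 = (-0.8780, -0.4786)
n_4 = (+0.6775, -0.7355)
  (0,1): δ = 156.58°  ·
  (0,2): δ = 123.52°  ·
  (0,3): δ = 10.89°  ✓
  (0,4): δ = 93.16°  ·
  (1,2): δ = 146.94°  ·
  (1,3): δ = 34.32°  ·
  (1,4): δ = 69.74°  ·
  (2,3): δ = 67.37°  ·
  (2,4): δ = 36.68°  ·
  (3,4): δ = 75.95°  ·
antipodal pairs: 1

count = 1; pairs: (0,3)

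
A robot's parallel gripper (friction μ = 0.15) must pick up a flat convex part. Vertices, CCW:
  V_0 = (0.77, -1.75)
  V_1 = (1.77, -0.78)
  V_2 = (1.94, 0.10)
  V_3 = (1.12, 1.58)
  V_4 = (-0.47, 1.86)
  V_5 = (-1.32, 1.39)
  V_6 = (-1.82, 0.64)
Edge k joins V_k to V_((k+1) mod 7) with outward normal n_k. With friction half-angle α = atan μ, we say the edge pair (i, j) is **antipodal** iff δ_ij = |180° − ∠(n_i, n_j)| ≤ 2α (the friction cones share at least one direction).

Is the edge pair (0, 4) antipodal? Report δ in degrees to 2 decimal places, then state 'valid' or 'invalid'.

δ = 15.19°, valid

α = atan 0.15 = 8.53°;  2α = 17.06°
edge 0: e_0 = (+1.00, +0.97);  n_0 = (+0.6963, -0.7178)
edge 4: e_4 = (-0.85, -0.47);  n_4 = (-0.4839, +0.8751)
∠(n_0, n_4) = 164.81°
δ = |180° − 164.81°| = 15.19°
15.19° ≤ 2α = 17.06°  →  valid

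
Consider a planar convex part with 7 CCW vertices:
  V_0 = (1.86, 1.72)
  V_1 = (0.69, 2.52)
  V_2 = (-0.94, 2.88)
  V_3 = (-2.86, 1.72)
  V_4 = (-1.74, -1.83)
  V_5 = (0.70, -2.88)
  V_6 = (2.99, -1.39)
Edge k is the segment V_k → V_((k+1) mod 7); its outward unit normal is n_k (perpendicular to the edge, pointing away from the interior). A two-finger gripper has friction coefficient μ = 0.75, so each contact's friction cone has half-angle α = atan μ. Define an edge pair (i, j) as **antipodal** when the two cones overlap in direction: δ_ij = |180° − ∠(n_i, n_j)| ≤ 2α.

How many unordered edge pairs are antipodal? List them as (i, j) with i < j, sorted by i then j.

α = atan 0.75 = 36.87°;  2α = 73.74°
n_0 = (+0.5644, +0.8255)
n_1 = (+0.2157, +0.9765)
n_2 = (-0.5171, +0.8559)
n_3 = (-0.9537, -0.3009)
n_4 = (-0.3953, -0.9186)
n_5 = (+0.5454, -0.8382)
n_6 = (+0.9399, +0.3415)
  (0,1): δ = 158.09°  ·
  (0,2): δ = 114.50°  ·
  (0,3): δ = 38.13°  ✓
  (0,4): δ = 11.08°  ✓
  (0,5): δ = 67.41°  ✓
  (0,6): δ = 144.33°  ·
  (1,2): δ = 136.41°  ·
  (1,3): δ = 60.04°  ✓
  (1,4): δ = 10.83°  ✓
  (1,5): δ = 45.50°  ✓
  (1,6): δ = 122.42°  ·
  (2,3): δ = 103.63°  ·
  (2,4): δ = 54.42°  ✓
  (2,5): δ = 1.91°  ✓
  (2,6): δ = 78.83°  ·
  (3,4): δ = 130.79°  ·
  (3,5): δ = 74.46°  ·
  (3,6): δ = 2.46°  ✓
  (4,5): δ = 123.67°  ·
  (4,6): δ = 46.75°  ✓
  (5,6): δ = 103.08°  ·
antipodal pairs: 10

count = 10; pairs: (0,3), (0,4), (0,5), (1,3), (1,4), (1,5), (2,4), (2,5), (3,6), (4,6)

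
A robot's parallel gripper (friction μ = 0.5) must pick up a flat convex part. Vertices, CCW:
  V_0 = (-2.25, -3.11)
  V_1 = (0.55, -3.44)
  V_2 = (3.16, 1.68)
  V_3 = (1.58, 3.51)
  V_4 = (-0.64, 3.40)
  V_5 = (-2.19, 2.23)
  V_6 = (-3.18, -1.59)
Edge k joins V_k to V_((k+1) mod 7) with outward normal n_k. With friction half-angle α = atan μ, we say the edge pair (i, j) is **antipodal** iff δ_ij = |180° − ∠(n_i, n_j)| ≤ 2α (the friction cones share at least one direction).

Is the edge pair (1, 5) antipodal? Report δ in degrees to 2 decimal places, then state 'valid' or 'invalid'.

α = atan 0.5 = 26.57°;  2α = 53.13°
edge 1: e_1 = (+2.61, +5.12);  n_1 = (+0.8909, -0.4542)
edge 5: e_5 = (-0.99, -3.82);  n_5 = (-0.9680, +0.2509)
∠(n_1, n_5) = 167.52°
δ = |180° − 167.52°| = 12.48°
12.48° ≤ 2α = 53.13°  →  valid

δ = 12.48°, valid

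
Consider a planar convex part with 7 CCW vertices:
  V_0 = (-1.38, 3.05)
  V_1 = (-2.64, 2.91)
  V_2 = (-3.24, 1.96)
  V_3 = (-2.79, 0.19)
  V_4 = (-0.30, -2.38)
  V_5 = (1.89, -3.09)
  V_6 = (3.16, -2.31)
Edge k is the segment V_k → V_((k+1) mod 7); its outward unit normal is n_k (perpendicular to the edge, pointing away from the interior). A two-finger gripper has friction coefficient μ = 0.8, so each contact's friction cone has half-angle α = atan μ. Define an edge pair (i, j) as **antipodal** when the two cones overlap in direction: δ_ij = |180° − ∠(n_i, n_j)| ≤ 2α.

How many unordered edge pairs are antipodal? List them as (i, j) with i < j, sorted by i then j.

count = 10; pairs: (0,3), (0,4), (0,5), (1,4), (1,5), (1,6), (2,5), (2,6), (3,6), (4,6)

α = atan 0.8 = 38.66°;  2α = 77.32°
n_0 = (-0.1104, +0.9939)
n_1 = (-0.8455, +0.5340)
n_2 = (-0.9692, -0.2464)
n_3 = (-0.7182, -0.6958)
n_4 = (-0.3084, -0.9513)
n_5 = (+0.5233, -0.8521)
n_6 = (+0.7631, +0.6463)
  (0,1): δ = 128.62°  ·
  (0,2): δ = 82.08°  ·
  (0,3): δ = 52.25°  ✓
  (0,4): δ = 24.30°  ✓
  (0,5): δ = 25.22°  ✓
  (0,6): δ = 123.92°  ·
  (1,2): δ = 133.46°  ·
  (1,3): δ = 103.63°  ·
  (1,4): δ = 75.69°  ✓
  (1,5): δ = 26.17°  ✓
  (1,6): δ = 72.54°  ✓
  (2,3): δ = 150.17°  ·
  (2,4): δ = 122.23°  ·
  (2,5): δ = 72.71°  ✓
  (2,6): δ = 26.00°  ✓
  (3,4): δ = 152.06°  ·
  (3,5): δ = 102.54°  ·
  (3,6): δ = 3.83°  ✓
  (4,5): δ = 130.48°  ·
  (4,6): δ = 31.77°  ✓
  (5,6): δ = 81.29°  ·
antipodal pairs: 10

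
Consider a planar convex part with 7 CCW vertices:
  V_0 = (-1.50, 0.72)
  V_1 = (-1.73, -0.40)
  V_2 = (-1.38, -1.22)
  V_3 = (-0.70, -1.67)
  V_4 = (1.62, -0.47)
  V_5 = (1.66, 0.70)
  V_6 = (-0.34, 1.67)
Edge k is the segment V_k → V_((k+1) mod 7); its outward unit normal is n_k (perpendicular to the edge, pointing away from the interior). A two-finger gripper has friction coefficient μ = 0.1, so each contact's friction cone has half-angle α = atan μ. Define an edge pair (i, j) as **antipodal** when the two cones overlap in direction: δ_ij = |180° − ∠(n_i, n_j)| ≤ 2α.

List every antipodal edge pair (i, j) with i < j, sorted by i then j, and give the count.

α = atan 0.1 = 5.71°;  2α = 11.42°
n_0 = (-0.9796, +0.2012)
n_1 = (-0.9197, -0.3926)
n_2 = (-0.5519, -0.8339)
n_3 = (+0.4594, -0.8882)
n_4 = (+0.9994, -0.0342)
n_5 = (+0.4364, +0.8998)
n_6 = (-0.6336, +0.7737)
  (0,1): δ = 145.28°  ·
  (0,2): δ = 111.89°  ·
  (0,3): δ = 51.05°  ·
  (0,4): δ = 9.65°  ✓
  (0,5): δ = 75.73°  ·
  (0,6): δ = 140.92°  ·
  (1,2): δ = 146.61°  ·
  (1,3): δ = 85.76°  ·
  (1,4): δ = 25.07°  ·
  (1,5): δ = 41.01°  ·
  (1,6): δ = 106.20°  ·
  (2,3): δ = 119.15°  ·
  (2,4): δ = 58.46°  ·
  (2,5): δ = 7.62°  ✓
  (2,6): δ = 72.81°  ·
  (3,4): δ = 119.31°  ·
  (3,5): δ = 53.22°  ·
  (3,6): δ = 11.97°  ·
  (4,5): δ = 113.92°  ·
  (4,6): δ = 48.73°  ·
  (5,6): δ = 114.81°  ·
antipodal pairs: 2

count = 2; pairs: (0,4), (2,5)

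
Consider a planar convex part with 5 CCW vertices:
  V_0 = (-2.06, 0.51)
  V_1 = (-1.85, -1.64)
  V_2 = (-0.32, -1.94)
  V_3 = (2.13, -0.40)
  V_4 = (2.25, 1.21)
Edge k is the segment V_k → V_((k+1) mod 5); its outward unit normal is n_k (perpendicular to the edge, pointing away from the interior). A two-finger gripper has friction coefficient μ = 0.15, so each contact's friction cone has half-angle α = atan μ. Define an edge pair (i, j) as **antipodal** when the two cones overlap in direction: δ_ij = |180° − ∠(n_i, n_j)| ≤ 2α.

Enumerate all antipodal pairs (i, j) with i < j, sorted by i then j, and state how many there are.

count = 1; pairs: (0,3)

α = atan 0.15 = 8.53°;  2α = 17.06°
n_0 = (-0.9953, -0.0972)
n_1 = (-0.1924, -0.9813)
n_2 = (+0.5322, -0.8466)
n_3 = (+0.9972, -0.0743)
n_4 = (-0.1603, +0.9871)
  (0,1): δ = 106.67°  ·
  (0,2): δ = 63.43°  ·
  (0,3): δ = 9.84°  ✓
  (0,4): δ = 93.65°  ·
  (1,2): δ = 136.75°  ·
  (1,3): δ = 83.17°  ·
  (1,4): δ = 20.32°  ·
  (2,3): δ = 126.41°  ·
  (2,4): δ = 22.93°  ·
  (3,4): δ = 76.51°  ·
antipodal pairs: 1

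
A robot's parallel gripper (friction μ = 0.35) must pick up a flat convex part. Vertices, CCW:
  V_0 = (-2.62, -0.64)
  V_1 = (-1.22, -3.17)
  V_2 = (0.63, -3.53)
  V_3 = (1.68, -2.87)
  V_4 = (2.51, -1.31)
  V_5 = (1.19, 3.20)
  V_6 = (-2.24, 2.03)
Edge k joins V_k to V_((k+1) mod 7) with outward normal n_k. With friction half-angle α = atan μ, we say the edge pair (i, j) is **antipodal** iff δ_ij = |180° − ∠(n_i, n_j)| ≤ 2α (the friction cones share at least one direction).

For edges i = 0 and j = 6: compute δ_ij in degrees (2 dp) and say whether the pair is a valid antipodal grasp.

δ = 142.94°, invalid

α = atan 0.35 = 19.29°;  2α = 38.58°
edge 0: e_0 = (+1.40, -2.53);  n_0 = (-0.8750, -0.4842)
edge 6: e_6 = (-0.38, -2.67);  n_6 = (-0.9900, +0.1409)
∠(n_0, n_6) = 37.06°
δ = |180° − 37.06°| = 142.94°
142.94° > 2α = 38.58°  →  invalid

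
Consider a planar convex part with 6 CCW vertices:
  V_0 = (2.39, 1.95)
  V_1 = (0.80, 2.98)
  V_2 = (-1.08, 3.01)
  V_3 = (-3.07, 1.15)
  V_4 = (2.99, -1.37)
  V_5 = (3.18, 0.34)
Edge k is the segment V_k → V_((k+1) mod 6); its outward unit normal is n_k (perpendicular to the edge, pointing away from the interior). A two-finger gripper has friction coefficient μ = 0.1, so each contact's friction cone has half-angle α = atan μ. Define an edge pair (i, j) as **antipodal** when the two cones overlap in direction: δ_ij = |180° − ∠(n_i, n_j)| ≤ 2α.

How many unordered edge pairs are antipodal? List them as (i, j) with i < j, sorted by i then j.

α = atan 0.1 = 5.71°;  2α = 11.42°
n_0 = (+0.5437, +0.8393)
n_1 = (+0.0160, +0.9999)
n_2 = (-0.6828, +0.7306)
n_3 = (-0.3840, -0.9233)
n_4 = (+0.9939, -0.1104)
n_5 = (+0.8977, +0.4405)
  (0,1): δ = 147.98°  ·
  (0,2): δ = 104.00°  ·
  (0,3): δ = 10.36°  ✓
  (0,4): δ = 116.59°  ·
  (0,5): δ = 149.07°  ·
  (1,2): δ = 136.02°  ·
  (1,3): δ = 21.67°  ·
  (1,4): δ = 84.57°  ·
  (1,5): δ = 117.05°  ·
  (2,3): δ = 65.65°  ·
  (2,4): δ = 40.59°  ·
  (2,5): δ = 73.07°  ·
  (3,4): δ = 73.76°  ·
  (3,5): δ = 41.28°  ·
  (4,5): δ = 147.52°  ·
antipodal pairs: 1

count = 1; pairs: (0,3)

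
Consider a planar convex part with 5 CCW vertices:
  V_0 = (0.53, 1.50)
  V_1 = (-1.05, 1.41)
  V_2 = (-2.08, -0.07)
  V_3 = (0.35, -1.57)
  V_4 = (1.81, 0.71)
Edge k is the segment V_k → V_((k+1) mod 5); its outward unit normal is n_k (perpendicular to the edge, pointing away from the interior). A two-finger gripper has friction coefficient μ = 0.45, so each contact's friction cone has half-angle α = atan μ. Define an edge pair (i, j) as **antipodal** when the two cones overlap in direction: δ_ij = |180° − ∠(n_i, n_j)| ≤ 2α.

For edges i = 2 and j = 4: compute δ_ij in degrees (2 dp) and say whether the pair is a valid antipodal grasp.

δ = 0.00°, valid

α = atan 0.45 = 24.23°;  2α = 48.46°
edge 2: e_2 = (+2.43, -1.50);  n_2 = (-0.5253, -0.8509)
edge 4: e_4 = (-1.28, +0.79);  n_4 = (+0.5252, +0.8510)
∠(n_2, n_4) = 180.00°
δ = |180° − 180.00°| = 0.00°
0.00° ≤ 2α = 48.46°  →  valid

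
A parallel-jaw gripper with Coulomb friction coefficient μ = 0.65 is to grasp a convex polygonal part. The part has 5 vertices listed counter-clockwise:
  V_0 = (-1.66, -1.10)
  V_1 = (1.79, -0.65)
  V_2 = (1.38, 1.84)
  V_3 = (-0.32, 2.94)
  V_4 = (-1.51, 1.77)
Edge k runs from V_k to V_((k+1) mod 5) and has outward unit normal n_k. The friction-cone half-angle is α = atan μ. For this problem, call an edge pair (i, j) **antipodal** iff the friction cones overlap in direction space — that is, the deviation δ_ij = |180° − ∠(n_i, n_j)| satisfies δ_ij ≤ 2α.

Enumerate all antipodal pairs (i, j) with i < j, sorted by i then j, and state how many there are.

α = atan 0.65 = 33.02°;  2α = 66.05°
n_0 = (+0.1293, -0.9916)
n_1 = (+0.9867, +0.1625)
n_2 = (+0.5433, +0.8396)
n_3 = (-0.7011, +0.7131)
n_4 = (-0.9986, +0.0522)
  (0,1): δ = 88.08°  ·
  (0,2): δ = 40.34°  ✓
  (0,3): δ = 37.08°  ✓
  (0,4): δ = 79.58°  ·
  (1,2): δ = 132.26°  ·
  (1,3): δ = 54.84°  ✓
  (1,4): δ = 12.34°  ✓
  (2,3): δ = 102.58°  ·
  (2,4): δ = 60.09°  ✓
  (3,4): δ = 137.51°  ·
antipodal pairs: 5

count = 5; pairs: (0,2), (0,3), (1,3), (1,4), (2,4)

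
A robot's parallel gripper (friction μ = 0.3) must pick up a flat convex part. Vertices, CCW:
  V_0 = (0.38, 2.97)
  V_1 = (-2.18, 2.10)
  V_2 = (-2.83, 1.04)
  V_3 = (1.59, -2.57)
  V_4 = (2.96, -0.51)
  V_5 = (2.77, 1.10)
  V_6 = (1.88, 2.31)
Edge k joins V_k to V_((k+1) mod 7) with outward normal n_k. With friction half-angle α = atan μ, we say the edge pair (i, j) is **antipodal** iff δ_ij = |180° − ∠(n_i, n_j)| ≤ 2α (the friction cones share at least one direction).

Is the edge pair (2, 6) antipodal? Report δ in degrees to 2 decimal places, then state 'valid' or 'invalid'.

δ = 15.49°, valid

α = atan 0.3 = 16.70°;  2α = 33.40°
edge 2: e_2 = (+4.42, -3.61);  n_2 = (-0.6326, -0.7745)
edge 6: e_6 = (-1.50, +0.66);  n_6 = (+0.4027, +0.9153)
∠(n_2, n_6) = 164.51°
δ = |180° − 164.51°| = 15.49°
15.49° ≤ 2α = 33.40°  →  valid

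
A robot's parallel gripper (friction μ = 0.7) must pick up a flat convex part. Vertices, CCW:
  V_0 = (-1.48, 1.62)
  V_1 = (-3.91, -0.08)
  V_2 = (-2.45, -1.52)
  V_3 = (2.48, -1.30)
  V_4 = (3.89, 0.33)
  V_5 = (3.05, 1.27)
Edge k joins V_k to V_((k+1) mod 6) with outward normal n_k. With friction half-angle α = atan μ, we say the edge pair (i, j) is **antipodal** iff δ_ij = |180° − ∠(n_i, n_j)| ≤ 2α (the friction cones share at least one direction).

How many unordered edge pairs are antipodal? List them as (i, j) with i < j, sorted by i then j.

α = atan 0.7 = 34.99°;  2α = 69.98°
n_0 = (-0.5732, +0.8194)
n_1 = (-0.7022, -0.7120)
n_2 = (+0.0446, -0.9990)
n_3 = (+0.7563, -0.6542)
n_4 = (+0.7457, +0.6663)
n_5 = (+0.0770, +0.9970)
  (0,1): δ = 79.58°  ·
  (0,2): δ = 32.42°  ✓
  (0,3): δ = 14.16°  ✓
  (0,4): δ = 96.81°  ·
  (0,5): δ = 140.61°  ·
  (1,2): δ = 132.84°  ·
  (1,3): δ = 86.26°  ·
  (1,4): δ = 3.61°  ✓
  (1,5): δ = 40.19°  ✓
  (2,3): δ = 133.42°  ·
  (2,4): δ = 50.77°  ✓
  (2,5): δ = 6.97°  ✓
  (3,4): δ = 97.35°  ·
  (3,5): δ = 53.56°  ✓
  (4,5): δ = 136.20°  ·
antipodal pairs: 7

count = 7; pairs: (0,2), (0,3), (1,4), (1,5), (2,4), (2,5), (3,5)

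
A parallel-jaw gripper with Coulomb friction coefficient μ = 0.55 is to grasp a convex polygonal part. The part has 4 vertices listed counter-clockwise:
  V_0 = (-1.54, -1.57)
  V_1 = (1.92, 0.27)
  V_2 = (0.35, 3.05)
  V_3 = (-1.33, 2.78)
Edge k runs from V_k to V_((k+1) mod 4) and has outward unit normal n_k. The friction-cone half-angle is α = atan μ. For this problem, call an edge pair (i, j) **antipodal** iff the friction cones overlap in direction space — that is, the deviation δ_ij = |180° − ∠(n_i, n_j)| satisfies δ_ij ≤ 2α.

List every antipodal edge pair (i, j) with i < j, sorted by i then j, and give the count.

count = 2; pairs: (0,2), (1,3)

α = atan 0.55 = 28.81°;  2α = 57.62°
n_0 = (+0.4695, -0.8829)
n_1 = (+0.8707, +0.4917)
n_2 = (-0.1587, +0.9873)
n_3 = (-0.9988, +0.0482)
  (0,1): δ = 88.55°  ·
  (0,2): δ = 18.87°  ✓
  (0,3): δ = 59.23°  ·
  (1,2): δ = 110.33°  ·
  (1,3): δ = 32.22°  ✓
  (2,3): δ = 101.89°  ·
antipodal pairs: 2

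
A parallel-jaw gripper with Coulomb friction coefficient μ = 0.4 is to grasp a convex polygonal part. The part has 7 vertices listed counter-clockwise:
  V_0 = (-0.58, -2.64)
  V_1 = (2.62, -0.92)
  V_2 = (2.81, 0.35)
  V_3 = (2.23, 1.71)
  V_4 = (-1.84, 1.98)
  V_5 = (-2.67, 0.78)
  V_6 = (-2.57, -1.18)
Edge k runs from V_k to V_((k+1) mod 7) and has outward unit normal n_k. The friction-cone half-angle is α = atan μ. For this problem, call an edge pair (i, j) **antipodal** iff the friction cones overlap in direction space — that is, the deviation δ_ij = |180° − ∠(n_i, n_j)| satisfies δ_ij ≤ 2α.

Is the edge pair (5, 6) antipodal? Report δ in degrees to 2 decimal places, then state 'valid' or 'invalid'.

α = atan 0.4 = 21.80°;  2α = 43.60°
edge 5: e_5 = (+0.10, -1.96);  n_5 = (-0.9987, -0.0510)
edge 6: e_6 = (+1.99, -1.46);  n_6 = (-0.5915, -0.8063)
∠(n_5, n_6) = 50.81°
δ = |180° − 50.81°| = 129.19°
129.19° > 2α = 43.60°  →  invalid

δ = 129.19°, invalid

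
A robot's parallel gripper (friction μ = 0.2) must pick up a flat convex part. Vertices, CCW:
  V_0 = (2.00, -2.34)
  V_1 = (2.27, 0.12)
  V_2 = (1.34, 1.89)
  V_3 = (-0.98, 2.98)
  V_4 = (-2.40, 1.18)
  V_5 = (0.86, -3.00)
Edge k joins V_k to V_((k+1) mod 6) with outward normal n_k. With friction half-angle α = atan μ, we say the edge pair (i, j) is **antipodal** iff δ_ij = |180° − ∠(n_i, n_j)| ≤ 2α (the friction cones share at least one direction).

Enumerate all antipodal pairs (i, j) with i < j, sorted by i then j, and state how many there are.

count = 2; pairs: (1,4), (3,5)

α = atan 0.2 = 11.31°;  2α = 22.62°
n_0 = (+0.9940, -0.1091)
n_1 = (+0.8852, +0.4651)
n_2 = (+0.4252, +0.9051)
n_3 = (-0.7851, +0.6194)
n_4 = (-0.7885, -0.6150)
n_5 = (+0.5010, -0.8654)
  (0,1): δ = 146.02°  ·
  (0,2): δ = 108.90°  ·
  (0,3): δ = 32.01°  ·
  (0,4): δ = 44.21°  ·
  (0,5): δ = 126.33°  ·
  (1,2): δ = 142.88°  ·
  (1,3): δ = 65.99°  ·
  (1,4): δ = 10.23°  ✓
  (1,5): δ = 92.35°  ·
  (2,3): δ = 103.10°  ·
  (2,4): δ = 26.88°  ·
  (2,5): δ = 55.23°  ·
  (3,4): δ = 103.78°  ·
  (3,5): δ = 21.66°  ✓
  (4,5): δ = 97.88°  ·
antipodal pairs: 2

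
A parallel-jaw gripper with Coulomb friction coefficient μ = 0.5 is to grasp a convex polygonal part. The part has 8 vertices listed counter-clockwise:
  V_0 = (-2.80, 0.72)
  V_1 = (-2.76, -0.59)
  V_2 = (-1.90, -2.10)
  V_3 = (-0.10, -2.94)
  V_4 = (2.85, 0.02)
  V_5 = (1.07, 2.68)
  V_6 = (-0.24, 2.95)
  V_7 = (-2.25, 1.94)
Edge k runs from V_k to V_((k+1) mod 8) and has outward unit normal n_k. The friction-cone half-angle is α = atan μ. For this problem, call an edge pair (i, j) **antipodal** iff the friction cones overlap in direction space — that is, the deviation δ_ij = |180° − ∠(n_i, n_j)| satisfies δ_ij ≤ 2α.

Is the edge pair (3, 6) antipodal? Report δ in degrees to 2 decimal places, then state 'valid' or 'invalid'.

δ = 18.42°, valid

α = atan 0.5 = 26.57°;  2α = 53.13°
edge 3: e_3 = (+2.95, +2.96);  n_3 = (+0.7083, -0.7059)
edge 6: e_6 = (-2.01, -1.01);  n_6 = (-0.4490, +0.8935)
∠(n_3, n_6) = 161.58°
δ = |180° − 161.58°| = 18.42°
18.42° ≤ 2α = 53.13°  →  valid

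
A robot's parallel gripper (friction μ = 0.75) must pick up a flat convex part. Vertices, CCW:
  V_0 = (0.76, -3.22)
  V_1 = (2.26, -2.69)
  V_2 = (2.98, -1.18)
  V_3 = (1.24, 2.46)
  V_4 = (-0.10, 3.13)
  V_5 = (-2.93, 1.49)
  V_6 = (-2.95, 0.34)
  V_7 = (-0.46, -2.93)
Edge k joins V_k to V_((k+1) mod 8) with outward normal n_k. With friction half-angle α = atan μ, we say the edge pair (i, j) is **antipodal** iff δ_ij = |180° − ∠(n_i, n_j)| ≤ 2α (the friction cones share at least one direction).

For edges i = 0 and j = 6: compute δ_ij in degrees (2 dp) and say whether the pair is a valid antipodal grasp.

α = atan 0.75 = 36.87°;  2α = 73.74°
edge 0: e_0 = (+1.50, +0.53);  n_0 = (+0.3331, -0.9429)
edge 6: e_6 = (+2.49, -3.27);  n_6 = (-0.7956, -0.6058)
∠(n_0, n_6) = 72.17°
δ = |180° − 72.17°| = 107.83°
107.83° > 2α = 73.74°  →  invalid

δ = 107.83°, invalid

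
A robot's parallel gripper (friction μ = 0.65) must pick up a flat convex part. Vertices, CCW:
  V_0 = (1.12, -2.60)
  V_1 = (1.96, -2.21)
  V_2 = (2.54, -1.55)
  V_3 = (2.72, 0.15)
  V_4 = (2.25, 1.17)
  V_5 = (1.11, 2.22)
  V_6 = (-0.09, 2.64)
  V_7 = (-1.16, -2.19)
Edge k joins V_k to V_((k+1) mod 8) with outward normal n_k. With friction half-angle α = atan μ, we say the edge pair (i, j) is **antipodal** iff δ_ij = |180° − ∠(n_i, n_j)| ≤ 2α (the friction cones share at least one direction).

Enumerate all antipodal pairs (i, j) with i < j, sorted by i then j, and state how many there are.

count = 9; pairs: (0,5), (0,6), (1,6), (2,6), (3,6), (3,7), (4,6), (4,7), (5,7)

α = atan 0.65 = 33.02°;  2α = 66.05°
n_0 = (+0.4211, -0.9070)
n_1 = (+0.7512, -0.6601)
n_2 = (+0.9944, -0.1053)
n_3 = (+0.9082, +0.4185)
n_4 = (+0.6775, +0.7355)
n_5 = (+0.3304, +0.9439)
n_6 = (-0.9763, +0.2163)
n_7 = (-0.1770, -0.9842)
  (0,1): δ = 156.21°  ·
  (0,2): δ = 120.95°  ·
  (0,3): δ = 90.17°  ·
  (0,4): δ = 67.55°  ·
  (0,5): δ = 44.19°  ✓
  (0,6): δ = 52.60°  ✓
  (0,7): δ = 144.90°  ·
  (1,2): δ = 144.74°  ·
  (1,3): δ = 113.95°  ·
  (1,4): δ = 91.34°  ·
  (1,5): δ = 67.98°  ·
  (1,6): δ = 28.82°  ✓
  (1,7): δ = 121.11°  ·
  (2,3): δ = 149.22°  ·
  (2,4): δ = 126.60°  ·
  (2,5): δ = 103.25°  ·
  (2,6): δ = 6.45°  ✓
  (2,7): δ = 85.85°  ·
  (3,4): δ = 157.39°  ·
  (3,5): δ = 134.03°  ·
  (3,6): δ = 37.23°  ✓
  (3,7): δ = 55.07°  ✓
  (4,5): δ = 156.64°  ·
  (4,6): δ = 59.84°  ✓
  (4,7): δ = 32.45°  ✓
  (5,6): δ = 83.20°  ·
  (5,7): δ = 9.10°  ✓
  (6,7): δ = 87.70°  ·
antipodal pairs: 9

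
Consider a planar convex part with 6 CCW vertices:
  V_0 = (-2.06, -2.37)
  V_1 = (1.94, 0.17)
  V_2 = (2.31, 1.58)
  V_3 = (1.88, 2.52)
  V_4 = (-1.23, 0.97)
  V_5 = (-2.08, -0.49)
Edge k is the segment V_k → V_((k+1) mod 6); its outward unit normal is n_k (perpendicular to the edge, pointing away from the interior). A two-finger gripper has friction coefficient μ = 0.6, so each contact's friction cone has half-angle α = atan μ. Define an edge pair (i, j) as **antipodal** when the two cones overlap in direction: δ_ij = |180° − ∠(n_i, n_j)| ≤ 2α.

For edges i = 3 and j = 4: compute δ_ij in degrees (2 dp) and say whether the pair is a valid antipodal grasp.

α = atan 0.6 = 30.96°;  2α = 61.93°
edge 3: e_3 = (-3.11, -1.55);  n_3 = (-0.4461, +0.8950)
edge 4: e_4 = (-0.85, -1.46);  n_4 = (-0.8642, +0.5031)
∠(n_3, n_4) = 33.30°
δ = |180° − 33.30°| = 146.70°
146.70° > 2α = 61.93°  →  invalid

δ = 146.70°, invalid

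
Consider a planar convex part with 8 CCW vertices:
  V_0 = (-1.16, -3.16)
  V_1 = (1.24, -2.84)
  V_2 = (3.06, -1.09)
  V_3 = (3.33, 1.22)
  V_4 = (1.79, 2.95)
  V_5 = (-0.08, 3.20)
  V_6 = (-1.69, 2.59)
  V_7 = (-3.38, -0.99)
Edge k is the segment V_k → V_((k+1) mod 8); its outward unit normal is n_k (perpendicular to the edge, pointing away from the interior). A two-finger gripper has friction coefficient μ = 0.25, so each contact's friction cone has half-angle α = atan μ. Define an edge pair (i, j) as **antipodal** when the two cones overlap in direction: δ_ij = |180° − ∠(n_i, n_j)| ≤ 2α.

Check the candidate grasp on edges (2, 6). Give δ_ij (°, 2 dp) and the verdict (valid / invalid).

δ = 18.60°, valid

α = atan 0.25 = 14.04°;  2α = 28.07°
edge 2: e_2 = (+0.27, +2.31);  n_2 = (+0.9932, -0.1161)
edge 6: e_6 = (-1.69, -3.58);  n_6 = (-0.9043, +0.4269)
∠(n_2, n_6) = 161.40°
δ = |180° − 161.40°| = 18.60°
18.60° ≤ 2α = 28.07°  →  valid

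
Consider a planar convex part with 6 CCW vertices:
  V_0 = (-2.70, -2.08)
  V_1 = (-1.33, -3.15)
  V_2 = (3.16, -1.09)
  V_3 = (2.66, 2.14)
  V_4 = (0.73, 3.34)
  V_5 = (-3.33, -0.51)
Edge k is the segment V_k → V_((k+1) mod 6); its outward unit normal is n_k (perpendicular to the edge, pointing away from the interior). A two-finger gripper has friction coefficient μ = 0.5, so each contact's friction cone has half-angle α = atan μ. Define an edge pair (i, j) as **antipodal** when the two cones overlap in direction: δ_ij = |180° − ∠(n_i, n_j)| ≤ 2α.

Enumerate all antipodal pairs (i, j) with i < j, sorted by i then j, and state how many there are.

count = 5; pairs: (0,2), (0,3), (1,4), (2,5), (3,5)

α = atan 0.5 = 26.57°;  2α = 53.13°
n_0 = (-0.6155, -0.7881)
n_1 = (+0.4170, -0.9089)
n_2 = (+0.9882, +0.1530)
n_3 = (+0.5280, +0.8492)
n_4 = (-0.6881, +0.7256)
n_5 = (-0.9281, -0.3724)
  (0,1): δ = 117.36°  ·
  (0,2): δ = 43.21°  ✓
  (0,3): δ = 6.12°  ✓
  (0,4): δ = 81.47°  ·
  (0,5): δ = 149.85°  ·
  (1,2): δ = 105.85°  ·
  (1,3): δ = 56.52°  ·
  (1,4): δ = 18.83°  ✓
  (1,5): δ = 87.22°  ·
  (2,3): δ = 130.67°  ·
  (2,4): δ = 55.32°  ·
  (2,5): δ = 13.06°  ✓
  (3,4): δ = 104.65°  ·
  (3,5): δ = 36.26°  ✓
  (4,5): δ = 111.61°  ·
antipodal pairs: 5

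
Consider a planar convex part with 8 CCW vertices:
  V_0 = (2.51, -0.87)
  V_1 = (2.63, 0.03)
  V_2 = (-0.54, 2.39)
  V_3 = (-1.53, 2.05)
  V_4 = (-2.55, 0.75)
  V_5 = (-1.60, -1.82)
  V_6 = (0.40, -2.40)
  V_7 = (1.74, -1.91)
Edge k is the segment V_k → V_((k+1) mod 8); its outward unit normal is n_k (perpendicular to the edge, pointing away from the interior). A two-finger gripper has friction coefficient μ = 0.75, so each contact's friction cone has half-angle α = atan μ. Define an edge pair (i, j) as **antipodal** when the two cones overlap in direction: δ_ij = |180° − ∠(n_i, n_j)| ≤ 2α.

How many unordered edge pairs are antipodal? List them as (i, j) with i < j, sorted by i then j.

α = atan 0.75 = 36.87°;  2α = 73.74°
n_0 = (+0.9912, -0.1322)
n_1 = (+0.5972, +0.8021)
n_2 = (-0.3248, +0.9458)
n_3 = (-0.7867, +0.6173)
n_4 = (-0.9380, -0.3467)
n_5 = (-0.2785, -0.9604)
n_6 = (+0.3434, -0.9392)
n_7 = (+0.8037, -0.5950)
  (0,1): δ = 119.07°  ·
  (0,2): δ = 63.45°  ✓
  (0,3): δ = 30.52°  ✓
  (0,4): δ = 27.88°  ✓
  (0,5): δ = 81.42°  ·
  (0,6): δ = 117.68°  ·
  (0,7): δ = 151.08°  ·
  (1,2): δ = 124.38°  ·
  (1,3): δ = 91.45°  ·
  (1,4): δ = 33.05°  ✓
  (1,5): δ = 20.49°  ✓
  (1,6): δ = 56.75°  ✓
  (1,7): δ = 90.15°  ·
  (2,3): δ = 147.07°  ·
  (2,4): δ = 88.67°  ·
  (2,5): δ = 35.13°  ✓
  (2,6): δ = 1.13°  ✓
  (2,7): δ = 34.53°  ✓
  (3,4): δ = 121.59°  ·
  (3,5): δ = 68.05°  ✓
  (3,6): δ = 31.80°  ✓
  (3,7): δ = 1.60°  ✓
  (4,5): δ = 126.46°  ·
  (4,6): δ = 90.20°  ·
  (4,7): δ = 56.80°  ✓
  (5,6): δ = 143.74°  ·
  (5,7): δ = 110.34°  ·
  (6,7): δ = 146.60°  ·
antipodal pairs: 13

count = 13; pairs: (0,2), (0,3), (0,4), (1,4), (1,5), (1,6), (2,5), (2,6), (2,7), (3,5), (3,6), (3,7), (4,7)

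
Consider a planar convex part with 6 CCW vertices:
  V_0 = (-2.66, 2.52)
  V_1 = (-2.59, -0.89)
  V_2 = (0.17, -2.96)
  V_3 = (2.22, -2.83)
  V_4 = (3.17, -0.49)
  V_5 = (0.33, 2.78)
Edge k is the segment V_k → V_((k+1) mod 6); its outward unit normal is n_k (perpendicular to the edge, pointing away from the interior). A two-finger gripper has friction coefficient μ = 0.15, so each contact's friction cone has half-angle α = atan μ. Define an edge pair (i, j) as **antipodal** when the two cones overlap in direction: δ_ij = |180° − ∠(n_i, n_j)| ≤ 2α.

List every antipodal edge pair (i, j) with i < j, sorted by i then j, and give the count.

α = atan 0.15 = 8.53°;  2α = 17.06°
n_0 = (-0.9998, -0.0205)
n_1 = (-0.6000, -0.8000)
n_2 = (+0.0633, -0.9980)
n_3 = (+0.9266, -0.3762)
n_4 = (+0.7550, +0.6557)
n_5 = (-0.0866, +0.9962)
  (0,1): δ = 128.05°  ·
  (0,2): δ = 87.55°  ·
  (0,3): δ = 23.27°  ·
  (0,4): δ = 39.80°  ·
  (0,5): δ = 93.79°  ·
  (1,2): δ = 139.50°  ·
  (1,3): δ = 75.23°  ·
  (1,4): δ = 12.16°  ✓
  (1,5): δ = 41.84°  ·
  (2,3): δ = 115.72°  ·
  (2,4): δ = 52.65°  ·
  (2,5): δ = 1.34°  ✓
  (3,4): δ = 116.93°  ·
  (3,5): δ = 62.93°  ·
  (4,5): δ = 126.00°  ·
antipodal pairs: 2

count = 2; pairs: (1,4), (2,5)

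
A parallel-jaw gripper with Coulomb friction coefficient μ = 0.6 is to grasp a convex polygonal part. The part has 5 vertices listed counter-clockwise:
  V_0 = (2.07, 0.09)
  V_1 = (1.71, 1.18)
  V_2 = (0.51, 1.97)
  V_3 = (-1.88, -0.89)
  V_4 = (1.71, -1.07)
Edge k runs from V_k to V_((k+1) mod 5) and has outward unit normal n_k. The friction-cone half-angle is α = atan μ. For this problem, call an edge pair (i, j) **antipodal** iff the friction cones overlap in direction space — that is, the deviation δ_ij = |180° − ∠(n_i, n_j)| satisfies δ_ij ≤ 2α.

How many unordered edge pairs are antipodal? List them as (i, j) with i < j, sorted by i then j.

count = 4; pairs: (0,2), (1,3), (2,3), (2,4)

α = atan 0.6 = 30.96°;  2α = 61.93°
n_0 = (+0.9496, +0.3136)
n_1 = (+0.5499, +0.8352)
n_2 = (-0.7673, +0.6412)
n_3 = (-0.0501, -0.9987)
n_4 = (+0.9551, -0.2964)
  (0,1): δ = 141.64°  ·
  (0,2): δ = 58.16°  ✓
  (0,3): δ = 68.85°  ·
  (0,4): δ = 144.48°  ·
  (1,2): δ = 96.53°  ·
  (1,3): δ = 30.49°  ✓
  (1,4): δ = 106.12°  ·
  (2,3): δ = 52.99°  ✓
  (2,4): δ = 22.64°  ✓
  (3,4): δ = 104.37°  ·
antipodal pairs: 4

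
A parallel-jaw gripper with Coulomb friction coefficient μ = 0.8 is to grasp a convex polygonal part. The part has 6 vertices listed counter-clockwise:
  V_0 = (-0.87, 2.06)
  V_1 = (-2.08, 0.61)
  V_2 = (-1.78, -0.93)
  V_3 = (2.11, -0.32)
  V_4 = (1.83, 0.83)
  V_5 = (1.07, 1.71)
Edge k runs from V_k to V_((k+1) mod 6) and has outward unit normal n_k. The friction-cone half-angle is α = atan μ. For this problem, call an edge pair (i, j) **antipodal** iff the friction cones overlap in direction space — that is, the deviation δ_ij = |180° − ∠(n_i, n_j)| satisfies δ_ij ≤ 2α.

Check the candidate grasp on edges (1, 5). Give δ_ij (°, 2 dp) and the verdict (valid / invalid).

δ = 68.75°, valid

α = atan 0.8 = 38.66°;  2α = 77.32°
edge 1: e_1 = (+0.30, -1.54);  n_1 = (-0.9815, -0.1912)
edge 5: e_5 = (-1.94, +0.35);  n_5 = (+0.1775, +0.9841)
∠(n_1, n_5) = 111.25°
δ = |180° − 111.25°| = 68.75°
68.75° ≤ 2α = 77.32°  →  valid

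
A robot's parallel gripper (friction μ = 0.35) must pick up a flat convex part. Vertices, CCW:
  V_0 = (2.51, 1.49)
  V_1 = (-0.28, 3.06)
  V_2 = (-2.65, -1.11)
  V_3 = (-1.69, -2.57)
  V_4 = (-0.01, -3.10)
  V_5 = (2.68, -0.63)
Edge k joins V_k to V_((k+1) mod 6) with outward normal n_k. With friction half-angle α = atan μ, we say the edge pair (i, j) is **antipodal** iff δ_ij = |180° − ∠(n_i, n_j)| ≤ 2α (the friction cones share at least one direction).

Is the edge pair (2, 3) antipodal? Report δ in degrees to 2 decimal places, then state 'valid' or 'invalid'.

α = atan 0.35 = 19.29°;  2α = 38.58°
edge 2: e_2 = (+0.96, -1.46);  n_2 = (-0.8356, -0.5494)
edge 3: e_3 = (+1.68, -0.53);  n_3 = (-0.3009, -0.9537)
∠(n_2, n_3) = 39.16°
δ = |180° − 39.16°| = 140.84°
140.84° > 2α = 38.58°  →  invalid

δ = 140.84°, invalid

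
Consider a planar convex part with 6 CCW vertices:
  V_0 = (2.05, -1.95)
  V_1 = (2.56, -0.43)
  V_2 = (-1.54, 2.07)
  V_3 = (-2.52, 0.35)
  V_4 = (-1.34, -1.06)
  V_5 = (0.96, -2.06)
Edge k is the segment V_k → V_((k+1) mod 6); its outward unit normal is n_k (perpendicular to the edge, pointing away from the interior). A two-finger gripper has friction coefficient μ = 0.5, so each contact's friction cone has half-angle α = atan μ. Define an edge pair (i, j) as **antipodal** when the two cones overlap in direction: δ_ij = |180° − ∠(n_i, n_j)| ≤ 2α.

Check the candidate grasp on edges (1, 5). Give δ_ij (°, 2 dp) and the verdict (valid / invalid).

δ = 37.14°, valid

α = atan 0.5 = 26.57°;  2α = 53.13°
edge 1: e_1 = (-4.10, +2.50);  n_1 = (+0.5206, +0.8538)
edge 5: e_5 = (+1.09, +0.11);  n_5 = (+0.1004, -0.9949)
∠(n_1, n_5) = 142.86°
δ = |180° − 142.86°| = 37.14°
37.14° ≤ 2α = 53.13°  →  valid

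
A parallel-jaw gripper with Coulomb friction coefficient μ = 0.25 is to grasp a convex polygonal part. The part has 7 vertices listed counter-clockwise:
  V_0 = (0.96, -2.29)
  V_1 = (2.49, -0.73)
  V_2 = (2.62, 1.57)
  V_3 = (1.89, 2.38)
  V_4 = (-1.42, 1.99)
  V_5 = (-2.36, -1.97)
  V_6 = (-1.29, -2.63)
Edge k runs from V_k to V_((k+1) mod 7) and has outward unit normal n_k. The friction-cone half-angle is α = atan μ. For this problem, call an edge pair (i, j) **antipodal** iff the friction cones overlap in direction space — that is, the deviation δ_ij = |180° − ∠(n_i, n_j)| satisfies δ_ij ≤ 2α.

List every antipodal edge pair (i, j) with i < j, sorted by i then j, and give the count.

α = atan 0.25 = 14.04°;  2α = 28.07°
n_0 = (+0.7139, -0.7002)
n_1 = (+0.9984, -0.0564)
n_2 = (+0.7428, +0.6695)
n_3 = (-0.1170, +0.9931)
n_4 = (-0.9730, +0.2310)
n_5 = (-0.5250, -0.8511)
n_6 = (+0.1494, -0.9888)
  (0,1): δ = 138.79°  ·
  (0,2): δ = 93.53°  ·
  (0,3): δ = 38.84°  ·
  (0,4): δ = 31.09°  ·
  (0,5): δ = 102.78°  ·
  (0,6): δ = 143.04°  ·
  (1,2): δ = 134.74°  ·
  (1,3): δ = 80.05°  ·
  (1,4): δ = 10.12°  ✓
  (1,5): δ = 61.57°  ·
  (1,6): δ = 101.83°  ·
  (2,3): δ = 125.31°  ·
  (2,4): δ = 55.38°  ·
  (2,5): δ = 16.31°  ✓
  (2,6): δ = 56.57°  ·
  (3,4): δ = 110.07°  ·
  (3,5): δ = 38.39°  ·
  (3,6): δ = 1.87°  ✓
  (4,5): δ = 108.31°  ·
  (4,6): δ = 68.05°  ·
  (5,6): δ = 139.74°  ·
antipodal pairs: 3

count = 3; pairs: (1,4), (2,5), (3,6)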